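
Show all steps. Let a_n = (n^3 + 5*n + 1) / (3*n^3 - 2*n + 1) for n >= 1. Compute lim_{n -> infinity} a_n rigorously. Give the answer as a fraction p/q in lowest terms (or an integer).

Divide numerator and denominator by n^3, the highest power:
numerator / n^3 = 1 + 5/n^2 + n^(-3)
denominator / n^3 = 3 - 2/n^2 + n^(-3)
As n -> infinity, all terms of the form c/n^k (k >= 1) tend to 0.
So numerator / n^3 -> 1 and denominator / n^3 -> 3.
Therefore lim a_n = 1/3.

1/3


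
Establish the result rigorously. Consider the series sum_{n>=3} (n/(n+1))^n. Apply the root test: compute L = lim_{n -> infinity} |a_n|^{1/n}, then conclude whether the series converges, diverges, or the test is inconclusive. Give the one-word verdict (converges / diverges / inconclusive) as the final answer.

Let a_n denote the general term. Form |a_n|^(1/n) and simplify:
|a_n|^(1/n) = n/(n + 1)
Take the limit as n -> infinity: L = 1.
Since L = 1, the root test is inconclusive. (In fact a_n = (n/(n+1))^n -> e^(-1) != 0, so the nth-term test shows divergence; but the root test itself gives no conclusion.)

inconclusive


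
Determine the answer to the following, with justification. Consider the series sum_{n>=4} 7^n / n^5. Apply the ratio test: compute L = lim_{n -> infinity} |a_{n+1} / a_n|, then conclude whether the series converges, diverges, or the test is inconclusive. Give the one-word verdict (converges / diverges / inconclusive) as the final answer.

Let a_n denote the general term. Form the ratio a_{n+1}/a_n and simplify:
a_{n+1}/a_n = 7*n^5/(n + 1)^5
Take the limit as n -> infinity: L = 7.
Since L = 7 > 1 (or L = infinity), the ratio test implies the series diverges.

diverges


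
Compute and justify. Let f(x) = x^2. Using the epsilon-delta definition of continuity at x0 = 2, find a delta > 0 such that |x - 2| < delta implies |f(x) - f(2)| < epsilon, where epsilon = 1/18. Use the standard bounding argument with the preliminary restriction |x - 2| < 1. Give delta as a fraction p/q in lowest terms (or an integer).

Factor: |x^2 - (2)^2| = |x - 2| * |x + 2|.
Impose |x - 2| < 1 first. Then |x + 2| = |(x - 2) + 2*(2)| <= |x - 2| + 2*|2| < 1 + 4 = 5.
So |x^2 - (2)^2| < delta * 5.
We need delta * 5 <= 1/18, i.e. delta <= 1/18/5 = 1/90.
Since 1/90 < 1, this is tighter than 1; take delta = 1/90.
So delta = 1/90 works.

1/90


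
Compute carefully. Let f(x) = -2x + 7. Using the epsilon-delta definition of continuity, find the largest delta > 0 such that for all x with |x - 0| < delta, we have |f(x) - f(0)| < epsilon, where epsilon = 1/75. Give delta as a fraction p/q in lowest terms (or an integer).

We compute f(0) = -2*(0) + 7 = 7.
|f(x) - f(0)| = |-2x + 7 - (7)| = |-2(x - 0)| = 2|x - 0|.
We need 2|x - 0| < 1/75, i.e. |x - 0| < 1/75 / 2 = 1/150.
So any delta <= 1/150 works. Conversely, if delta > 1/150, then x = 0 + 1/150 satisfies |x - 0| = 1/150 < delta but |f(x) - f(0)| = 2 * 1/150 = 1/75, which is not < 1/75; so no larger delta works.
Hence the largest such delta is 1/150.

1/150


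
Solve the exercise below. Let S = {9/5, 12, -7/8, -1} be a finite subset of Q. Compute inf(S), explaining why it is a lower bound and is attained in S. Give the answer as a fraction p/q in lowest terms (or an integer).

S is finite, so inf(S) = min(S).
Sorted increasing:
-1, -7/8, 9/5, 12
The extremum is -1.
For every x in S, x >= -1. And -1 is in S, so it is attained.
Therefore inf(S) = -1.

-1


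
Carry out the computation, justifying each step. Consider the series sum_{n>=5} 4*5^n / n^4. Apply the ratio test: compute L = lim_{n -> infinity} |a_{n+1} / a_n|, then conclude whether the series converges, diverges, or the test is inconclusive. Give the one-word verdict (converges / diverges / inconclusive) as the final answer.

Let a_n denote the general term. Form the ratio a_{n+1}/a_n and simplify:
a_{n+1}/a_n = 5*n^4/(n + 1)^4
Take the limit as n -> infinity: L = 5.
Since L = 5 > 1 (or L = infinity), the ratio test implies the series diverges.

diverges


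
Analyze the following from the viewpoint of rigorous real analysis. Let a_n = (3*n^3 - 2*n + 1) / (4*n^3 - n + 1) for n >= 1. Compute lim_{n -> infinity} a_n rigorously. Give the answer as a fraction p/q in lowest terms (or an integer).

Divide numerator and denominator by n^3, the highest power:
numerator / n^3 = 3 - 2/n^2 + n^(-3)
denominator / n^3 = 4 - 1/n^2 + n^(-3)
As n -> infinity, all terms of the form c/n^k (k >= 1) tend to 0.
So numerator / n^3 -> 3 and denominator / n^3 -> 4.
Therefore lim a_n = 3/4.

3/4


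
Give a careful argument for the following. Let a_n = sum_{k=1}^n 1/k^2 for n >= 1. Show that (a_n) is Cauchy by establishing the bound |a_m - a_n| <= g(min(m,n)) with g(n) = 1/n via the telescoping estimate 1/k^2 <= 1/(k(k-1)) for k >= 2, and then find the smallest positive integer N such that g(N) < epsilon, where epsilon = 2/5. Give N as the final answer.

For m > n >= 1: |a_m - a_n| = sum_{k=n+1}^m 1/k^2.
Use 1/k^2 <= 1/(k(k-1)) = 1/(k-1) - 1/k for k >= 2:
sum_{k=n+1}^m 1/k^2 <= sum_{k=n+1}^m (1/(k-1) - 1/k) = 1/n - 1/m <= 1/n.
By symmetry the same bound holds with n,m swapped, so |a_m - a_n| <= 1/min(m,n) = g(min(m,n)). Since g(n) -> 0, (a_n) is Cauchy.
Now solve g(N) < 2/5: 1/N < 2/5 <=> N > 1/(2/5) = 5/2.
The smallest integer strictly greater than 5/2 is N = 3.
Check: g(3) = 1/3 < 2/5; g(2) = 1/2 >= 2/5. So N = 3.

3


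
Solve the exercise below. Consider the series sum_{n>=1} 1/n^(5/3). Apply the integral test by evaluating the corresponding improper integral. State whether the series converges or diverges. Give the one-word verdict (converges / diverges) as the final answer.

Let f(x) = x^(-5/3). Then f is positive, continuous, and decreasing on [1, infinity), so the integral test applies.
Compute the improper integral int_{1}^infinity f(x) dx:
  antiderivative F(x) = -3/(2*x^(2/3)).
  As x -> infinity, F(x) -> 0 (since p = 5/3 > 1).
  So int = F(infinity) - F(1) = 0 - (-3/2) = 3/2.
  Finite, so by the integral test, the series converges.

converges


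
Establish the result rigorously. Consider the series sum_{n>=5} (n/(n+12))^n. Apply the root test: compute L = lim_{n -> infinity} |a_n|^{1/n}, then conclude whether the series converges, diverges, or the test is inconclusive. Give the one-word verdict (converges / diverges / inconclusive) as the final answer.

Let a_n denote the general term. Form |a_n|^(1/n) and simplify:
|a_n|^(1/n) = n/(n + 12)
Take the limit as n -> infinity: L = 1.
Since L = 1, the root test is inconclusive. (In fact a_n = (n/(n+12))^n -> e^(-12) != 0, so the nth-term test shows divergence; but the root test itself gives no conclusion.)

inconclusive


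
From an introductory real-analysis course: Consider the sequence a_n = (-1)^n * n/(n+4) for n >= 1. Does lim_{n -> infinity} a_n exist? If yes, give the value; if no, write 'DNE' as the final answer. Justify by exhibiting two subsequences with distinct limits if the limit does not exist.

Examine the behaviour of a_n along subsequences.
a_{2k} = 2k/(2k+4) -> 1. a_{2k+1} = -(2k+1)/(2k+5) -> -1.
Since these two subsequential limits are 1 and -1, distinct, the full sequence cannot converge (a convergent sequence has all subsequences tending to the same limit). So lim a_n does not exist.

DNE


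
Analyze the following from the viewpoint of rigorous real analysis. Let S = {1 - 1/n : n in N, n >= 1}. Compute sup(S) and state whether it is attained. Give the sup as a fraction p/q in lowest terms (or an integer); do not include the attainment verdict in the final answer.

Analysis:
- Values: 0, 1/2, 2/3, 3/4, ... strictly increasing.
- Minimum is 0 (n=1); inf = 0 (attained).
- 1 - 1/n -> 1 from below; sup = 1, not attained.
Conclusion: sup(S) = 1, not attained in S.

1


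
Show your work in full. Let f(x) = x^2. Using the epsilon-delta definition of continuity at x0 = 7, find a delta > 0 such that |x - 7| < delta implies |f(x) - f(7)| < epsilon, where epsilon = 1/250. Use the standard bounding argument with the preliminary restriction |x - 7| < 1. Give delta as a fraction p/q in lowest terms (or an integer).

Factor: |x^2 - (7)^2| = |x - 7| * |x + 7|.
Impose |x - 7| < 1 first. Then |x + 7| = |(x - 7) + 2*(7)| <= |x - 7| + 2*|7| < 1 + 14 = 15.
So |x^2 - (7)^2| < delta * 15.
We need delta * 15 <= 1/250, i.e. delta <= 1/250/15 = 1/3750.
Since 1/3750 < 1, this is tighter than 1; take delta = 1/3750.
So delta = 1/3750 works.

1/3750


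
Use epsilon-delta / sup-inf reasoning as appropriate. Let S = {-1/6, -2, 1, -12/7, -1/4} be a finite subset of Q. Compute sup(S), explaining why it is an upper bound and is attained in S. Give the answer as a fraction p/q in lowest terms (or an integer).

S is finite, so sup(S) = max(S).
Sorted decreasing:
1, -1/6, -1/4, -12/7, -2
The extremum is 1.
For every x in S, x <= 1. And 1 is in S, so it is attained.
Therefore sup(S) = 1.

1


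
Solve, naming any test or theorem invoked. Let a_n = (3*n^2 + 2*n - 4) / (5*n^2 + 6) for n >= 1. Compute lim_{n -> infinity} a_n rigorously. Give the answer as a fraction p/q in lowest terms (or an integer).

Divide numerator and denominator by n^2, the highest power:
numerator / n^2 = 3 + 2/n - 4/n^2
denominator / n^2 = 5 + 6/n^2
As n -> infinity, all terms of the form c/n^k (k >= 1) tend to 0.
So numerator / n^2 -> 3 and denominator / n^2 -> 5.
Therefore lim a_n = 3/5.

3/5


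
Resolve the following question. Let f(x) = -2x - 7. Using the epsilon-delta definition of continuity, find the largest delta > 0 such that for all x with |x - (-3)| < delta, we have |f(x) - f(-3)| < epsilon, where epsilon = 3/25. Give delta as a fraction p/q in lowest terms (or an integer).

We compute f(-3) = -2*(-3) - 7 = -1.
|f(x) - f(-3)| = |-2x - 7 - (-1)| = |-2(x - (-3))| = 2|x - (-3)|.
We need 2|x - (-3)| < 3/25, i.e. |x - (-3)| < 3/25 / 2 = 3/50.
So any delta <= 3/50 works. Conversely, if delta > 3/50, then x = -3 + 3/50 satisfies |x - (-3)| = 3/50 < delta but |f(x) - f(-3)| = 2 * 3/50 = 3/25, which is not < 3/25; so no larger delta works.
Hence the largest such delta is 3/50.

3/50


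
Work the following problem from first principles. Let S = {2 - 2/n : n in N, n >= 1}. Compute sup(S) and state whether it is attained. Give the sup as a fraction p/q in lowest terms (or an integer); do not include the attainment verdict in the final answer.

Analysis:
- Values: 0, 1, 4/3, 3/2, ... strictly increasing.
- Minimum is 0 (n=1); inf = 0 (attained).
- 2 - 2/n -> 2 from below; sup = 2, not attained.
Conclusion: sup(S) = 2, not attained in S.

2


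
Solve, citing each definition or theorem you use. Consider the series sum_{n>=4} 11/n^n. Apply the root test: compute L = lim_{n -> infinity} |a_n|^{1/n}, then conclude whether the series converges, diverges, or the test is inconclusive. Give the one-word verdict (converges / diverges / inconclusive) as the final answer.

Let a_n denote the general term. Form |a_n|^(1/n) and simplify:
|a_n|^(1/n) = 11^(1/n)/n
Take the limit as n -> infinity: L = 0.
Since L = 0 < 1, the root test implies convergence.

converges


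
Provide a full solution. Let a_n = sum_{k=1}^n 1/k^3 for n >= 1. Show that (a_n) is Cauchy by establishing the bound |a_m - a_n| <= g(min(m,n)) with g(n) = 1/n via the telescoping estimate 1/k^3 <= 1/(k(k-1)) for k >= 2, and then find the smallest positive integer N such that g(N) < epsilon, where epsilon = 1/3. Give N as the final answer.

For m > n >= 1: |a_m - a_n| = sum_{k=n+1}^m 1/k^3.
Use 1/k^3 <= 1/(k(k-1)) = 1/(k-1) - 1/k for k >= 2 (which holds since k^3 >= k^2 >= k(k-1) for k >= 2):
sum_{k=n+1}^m 1/k^3 <= sum_{k=n+1}^m (1/(k-1) - 1/k) = 1/n - 1/m <= 1/n.
By symmetry the same bound holds with n,m swapped, so |a_m - a_n| <= 1/min(m,n) = g(min(m,n)). Since g(n) -> 0, (a_n) is Cauchy.
Now solve g(N) < 1/3: 1/N < 1/3 <=> N > 1/(1/3) = 3.
The smallest integer strictly greater than 3 is N = 4.
Check: g(4) = 1/4 < 1/3; g(3) = 1/3 >= 1/3. So N = 4.

4


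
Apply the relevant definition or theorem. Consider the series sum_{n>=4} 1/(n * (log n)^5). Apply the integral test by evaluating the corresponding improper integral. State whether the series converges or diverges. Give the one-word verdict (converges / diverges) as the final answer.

Let f(x) = 1/(x*log(x)^5). Then f is positive, continuous, and decreasing on [4, infinity), so the integral test applies.
Compute the improper integral int_{4}^infinity f(x) dx:
  antiderivative F(x) = -1/(4*log(x)^4).
  F(x) -> 0 as x -> infinity.  int = 0 - F(4) = 1/(4*log(4)^4) < infinity. By the integral test, the series converges.

converges


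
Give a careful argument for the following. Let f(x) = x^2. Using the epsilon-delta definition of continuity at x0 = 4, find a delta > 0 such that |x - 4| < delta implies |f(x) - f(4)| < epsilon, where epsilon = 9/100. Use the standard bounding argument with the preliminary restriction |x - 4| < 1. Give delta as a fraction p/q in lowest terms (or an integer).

Factor: |x^2 - (4)^2| = |x - 4| * |x + 4|.
Impose |x - 4| < 1 first. Then |x + 4| = |(x - 4) + 2*(4)| <= |x - 4| + 2*|4| < 1 + 8 = 9.
So |x^2 - (4)^2| < delta * 9.
We need delta * 9 <= 9/100, i.e. delta <= 9/100/9 = 1/100.
Since 1/100 < 1, this is tighter than 1; take delta = 1/100.
So delta = 1/100 works.

1/100


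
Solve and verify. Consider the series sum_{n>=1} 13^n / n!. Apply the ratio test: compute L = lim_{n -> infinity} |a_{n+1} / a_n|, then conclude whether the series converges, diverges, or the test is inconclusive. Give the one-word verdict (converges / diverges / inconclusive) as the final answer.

Let a_n denote the general term. Form the ratio a_{n+1}/a_n and simplify:
a_{n+1}/a_n = 13/(n + 1)
Take the limit as n -> infinity: L = 0.
Since L = 0 < 1, the ratio test implies the series converges.

converges


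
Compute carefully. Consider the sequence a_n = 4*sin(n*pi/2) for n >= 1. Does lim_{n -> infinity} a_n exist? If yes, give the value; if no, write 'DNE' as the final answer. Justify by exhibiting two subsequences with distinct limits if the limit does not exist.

Examine the behaviour of a_n along subsequences.
a_{4k+1} = 4*sin(pi/2 + 2k*pi) = 4 -> 4. a_{4k+3} = 4*sin(3pi/2 + 2k*pi) = -4 -> -4.
Since these two subsequential limits are 4 and -4, distinct, the full sequence cannot converge (a convergent sequence has all subsequences tending to the same limit). So lim a_n does not exist.

DNE


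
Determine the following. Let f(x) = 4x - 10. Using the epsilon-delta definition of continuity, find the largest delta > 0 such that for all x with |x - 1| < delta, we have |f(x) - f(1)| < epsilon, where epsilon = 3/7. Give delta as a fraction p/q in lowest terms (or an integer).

We compute f(1) = 4*(1) - 10 = -6.
|f(x) - f(1)| = |4x - 10 - (-6)| = |4(x - 1)| = 4|x - 1|.
We need 4|x - 1| < 3/7, i.e. |x - 1| < 3/7 / 4 = 3/28.
So any delta <= 3/28 works. Conversely, if delta > 3/28, then x = 1 + 3/28 satisfies |x - 1| = 3/28 < delta but |f(x) - f(1)| = 4 * 3/28 = 3/7, which is not < 3/7; so no larger delta works.
Hence the largest such delta is 3/28.

3/28


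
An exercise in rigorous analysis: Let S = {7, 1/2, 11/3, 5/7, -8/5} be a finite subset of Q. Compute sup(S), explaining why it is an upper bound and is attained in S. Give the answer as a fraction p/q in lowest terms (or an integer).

S is finite, so sup(S) = max(S).
Sorted decreasing:
7, 11/3, 5/7, 1/2, -8/5
The extremum is 7.
For every x in S, x <= 7. And 7 is in S, so it is attained.
Therefore sup(S) = 7.

7


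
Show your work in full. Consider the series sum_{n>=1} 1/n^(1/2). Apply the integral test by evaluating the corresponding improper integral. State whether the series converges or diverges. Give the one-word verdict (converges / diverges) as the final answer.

Let f(x) = 1/sqrt(x). Then f is positive, continuous, and decreasing on [1, infinity), so the integral test applies.
Compute the improper integral int_{1}^infinity f(x) dx:
  antiderivative F(x) = 2*sqrt(x).
  As x -> infinity, F(x) -> infinity (since p = 1/2 < 1).
  So the integral diverges. By the integral test, the series diverges.

diverges


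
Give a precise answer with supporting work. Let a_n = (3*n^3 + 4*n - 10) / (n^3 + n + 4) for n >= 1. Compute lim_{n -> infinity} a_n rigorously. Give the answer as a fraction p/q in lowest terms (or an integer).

Divide numerator and denominator by n^3, the highest power:
numerator / n^3 = 3 + 4/n^2 - 10/n^3
denominator / n^3 = 1 + n^(-2) + 4/n^3
As n -> infinity, all terms of the form c/n^k (k >= 1) tend to 0.
So numerator / n^3 -> 3 and denominator / n^3 -> 1.
Therefore lim a_n = 3.

3


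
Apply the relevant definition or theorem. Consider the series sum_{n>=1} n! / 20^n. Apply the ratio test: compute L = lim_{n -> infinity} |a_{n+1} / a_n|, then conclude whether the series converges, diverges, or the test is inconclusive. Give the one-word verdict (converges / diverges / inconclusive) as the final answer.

Let a_n denote the general term. Form the ratio a_{n+1}/a_n and simplify:
a_{n+1}/a_n = n/20 + 1/20
Take the limit as n -> infinity: L = infinity.
Since L = infinity > 1 (or L = infinity), the ratio test implies the series diverges.

diverges


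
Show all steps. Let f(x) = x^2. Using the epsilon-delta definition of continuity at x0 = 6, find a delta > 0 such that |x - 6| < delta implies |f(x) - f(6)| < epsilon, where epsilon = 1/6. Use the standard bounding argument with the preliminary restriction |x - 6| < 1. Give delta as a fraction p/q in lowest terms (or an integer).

Factor: |x^2 - (6)^2| = |x - 6| * |x + 6|.
Impose |x - 6| < 1 first. Then |x + 6| = |(x - 6) + 2*(6)| <= |x - 6| + 2*|6| < 1 + 12 = 13.
So |x^2 - (6)^2| < delta * 13.
We need delta * 13 <= 1/6, i.e. delta <= 1/6/13 = 1/78.
Since 1/78 < 1, this is tighter than 1; take delta = 1/78.
So delta = 1/78 works.

1/78


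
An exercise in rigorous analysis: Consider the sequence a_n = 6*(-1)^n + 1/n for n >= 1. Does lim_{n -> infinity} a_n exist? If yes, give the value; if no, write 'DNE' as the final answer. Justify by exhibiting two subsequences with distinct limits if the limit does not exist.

Examine the behaviour of a_n along subsequences.
a_{2k} = 6 + 1/(2k) -> 6. a_{2k+1} = -6 + 1/(2k+1) -> -6.
Since these two subsequential limits are 6 and -6, distinct, the full sequence cannot converge (a convergent sequence has all subsequences tending to the same limit). So lim a_n does not exist.

DNE


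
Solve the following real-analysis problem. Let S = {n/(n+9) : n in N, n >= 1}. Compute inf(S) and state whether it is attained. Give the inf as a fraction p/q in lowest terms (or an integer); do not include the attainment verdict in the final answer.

Analysis:
- Values: 1/10, 2/11, 1/4, 4/13, ... strictly increasing.
- Minimum is 1/10 (n=1); inf = 1/10 (attained).
- n/(n+9) = 1 - 9/(n+9) -> 1 from below as n -> infinity, and never equals 1.
- So sup = 1 (not attained).
Conclusion: inf(S) = 1/10, attained in S.

1/10


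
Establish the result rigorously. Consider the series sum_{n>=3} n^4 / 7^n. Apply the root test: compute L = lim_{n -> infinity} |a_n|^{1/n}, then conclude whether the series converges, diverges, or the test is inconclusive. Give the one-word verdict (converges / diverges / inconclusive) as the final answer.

Let a_n denote the general term. Form |a_n|^(1/n) and simplify:
|a_n|^(1/n) = n^(4/n)/7
Take the limit as n -> infinity: L = 1/7.
Since L = 1/7 < 1, the root test implies convergence.

converges


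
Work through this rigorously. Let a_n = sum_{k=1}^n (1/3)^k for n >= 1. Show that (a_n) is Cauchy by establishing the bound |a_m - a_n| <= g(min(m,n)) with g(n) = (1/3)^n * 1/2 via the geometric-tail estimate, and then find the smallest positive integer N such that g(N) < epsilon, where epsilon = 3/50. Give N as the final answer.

For m > n >= 1: |a_m - a_n| = sum_{k=n+1}^m (1/3)^k < sum_{k=n+1}^infinity (1/3)^k = (1/3)^(n+1) / (1 - 1/3) = (1/3)^n * (1/3) * (3/2) = (1/3)^n * 1/2.
So g(n) = (1/3)^n / 2. Since g(n) -> 0, (a_n) is Cauchy.
Now solve g(N) < 3/50: (1/3)^N / 2 < 3/50 <=> 3^N > 1 / (2 * 3/50) = 25/3.
Check powers of 3: 3^1 = 3 <= 25/3, 3^2 = 9 > 25/3.
So the smallest such N is 2. Check: g(2) = 1/(2 * 9) = 1/18 < 3/50.

2


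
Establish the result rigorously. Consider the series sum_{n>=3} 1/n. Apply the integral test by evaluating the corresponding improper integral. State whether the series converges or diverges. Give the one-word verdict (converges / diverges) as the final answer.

Let f(x) = 1/x. Then f is positive, continuous, and decreasing on [3, infinity), so the integral test applies.
Compute the improper integral int_{3}^infinity f(x) dx:
  antiderivative F(x) = log(x).
  As x -> infinity, log(x) -> infinity.
  So int = infinity - log(3) = infinity. By the integral test, the series diverges.

diverges


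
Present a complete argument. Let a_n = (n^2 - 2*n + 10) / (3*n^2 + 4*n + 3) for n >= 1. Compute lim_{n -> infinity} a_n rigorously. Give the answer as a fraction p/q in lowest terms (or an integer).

Divide numerator and denominator by n^2, the highest power:
numerator / n^2 = 1 - 2/n + 10/n^2
denominator / n^2 = 3 + 4/n + 3/n^2
As n -> infinity, all terms of the form c/n^k (k >= 1) tend to 0.
So numerator / n^2 -> 1 and denominator / n^2 -> 3.
Therefore lim a_n = 1/3.

1/3


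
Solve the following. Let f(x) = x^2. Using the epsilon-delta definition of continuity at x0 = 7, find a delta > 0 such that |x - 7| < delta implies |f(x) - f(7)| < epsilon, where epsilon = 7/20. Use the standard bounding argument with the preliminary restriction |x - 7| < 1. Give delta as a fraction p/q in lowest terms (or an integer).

Factor: |x^2 - (7)^2| = |x - 7| * |x + 7|.
Impose |x - 7| < 1 first. Then |x + 7| = |(x - 7) + 2*(7)| <= |x - 7| + 2*|7| < 1 + 14 = 15.
So |x^2 - (7)^2| < delta * 15.
We need delta * 15 <= 7/20, i.e. delta <= 7/20/15 = 7/300.
Since 7/300 < 1, this is tighter than 1; take delta = 7/300.
So delta = 7/300 works.

7/300


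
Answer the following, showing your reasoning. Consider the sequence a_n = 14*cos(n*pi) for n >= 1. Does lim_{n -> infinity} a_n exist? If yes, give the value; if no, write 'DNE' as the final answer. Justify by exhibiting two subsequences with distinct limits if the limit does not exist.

Examine the behaviour of a_n along subsequences.
cos(n*pi) = (-1)^n, so a_n = 14*(-1)^n. a_{2k} = 14 -> 14. a_{2k+1} = -14 -> -14.
Since these two subsequential limits are 14 and -14, distinct, the full sequence cannot converge (a convergent sequence has all subsequences tending to the same limit). So lim a_n does not exist.

DNE


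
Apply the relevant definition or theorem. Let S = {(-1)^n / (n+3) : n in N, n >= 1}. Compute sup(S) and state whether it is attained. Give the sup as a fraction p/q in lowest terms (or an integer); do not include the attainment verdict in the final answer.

Analysis:
- Values: -1/4, 1/5, -1/6, 1/7, -1/8, ...
- Positive terms (even n): 1/(2+3), 1/(4+3), ... decreasing -> max = 1/5 (n=2).
- Negative terms (odd n): -1/(1+3), -1/(3+3), ... increasing -> min = -1/4 (n=1).
- So sup = 1/5 (attained at n=2); inf = -1/4 (attained at n=1).
Conclusion: sup(S) = 1/5, attained in S.

1/5


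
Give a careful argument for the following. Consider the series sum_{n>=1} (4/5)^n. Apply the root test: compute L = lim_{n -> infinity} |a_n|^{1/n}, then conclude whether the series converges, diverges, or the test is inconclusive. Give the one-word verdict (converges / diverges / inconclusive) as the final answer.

Let a_n denote the general term. Form |a_n|^(1/n) and simplify:
|a_n|^(1/n) = 4/5
Take the limit as n -> infinity: L = 4/5.
Since L = 4/5 < 1, the root test implies convergence.

converges


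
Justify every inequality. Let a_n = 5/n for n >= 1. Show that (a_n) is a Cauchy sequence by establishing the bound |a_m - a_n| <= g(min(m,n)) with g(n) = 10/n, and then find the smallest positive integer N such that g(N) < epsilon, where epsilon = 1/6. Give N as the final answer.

For any m, n >= 1, by the triangle inequality:
|a_m - a_n| = |5/m - 5/n| <= 5*1/m + 5*1/n <= 10/min(m,n).
So g(n) = 10/n bounds the Cauchy difference. Since g(n) -> 0, (a_n) is Cauchy.
Now solve g(N) < 1/6: 10/N < 1/6 <=> N > 10 / (1/6) = 60.
The smallest integer strictly greater than 60 is N = 61.
Check: g(61) = 10/61 = 10/61 < 1/6; g(60) = 1/6 >= 1/6. So N = 61.

61


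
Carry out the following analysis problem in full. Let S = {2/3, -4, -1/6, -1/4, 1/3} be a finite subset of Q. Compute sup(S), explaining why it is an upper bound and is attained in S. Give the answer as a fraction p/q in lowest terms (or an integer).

S is finite, so sup(S) = max(S).
Sorted decreasing:
2/3, 1/3, -1/6, -1/4, -4
The extremum is 2/3.
For every x in S, x <= 2/3. And 2/3 is in S, so it is attained.
Therefore sup(S) = 2/3.

2/3


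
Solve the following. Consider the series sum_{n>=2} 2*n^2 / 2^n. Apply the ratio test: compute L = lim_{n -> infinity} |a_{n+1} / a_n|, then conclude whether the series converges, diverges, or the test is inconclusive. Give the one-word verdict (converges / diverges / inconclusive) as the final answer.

Let a_n denote the general term. Form the ratio a_{n+1}/a_n and simplify:
a_{n+1}/a_n = (n + 1)^2/(2*n^2)
Take the limit as n -> infinity: L = 1/2.
Since L = 1/2 < 1, the ratio test implies the series converges.

converges


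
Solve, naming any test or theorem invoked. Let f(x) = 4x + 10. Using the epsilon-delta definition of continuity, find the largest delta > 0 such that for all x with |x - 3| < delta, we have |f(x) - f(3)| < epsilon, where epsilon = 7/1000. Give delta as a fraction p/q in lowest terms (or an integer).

We compute f(3) = 4*(3) + 10 = 22.
|f(x) - f(3)| = |4x + 10 - (22)| = |4(x - 3)| = 4|x - 3|.
We need 4|x - 3| < 7/1000, i.e. |x - 3| < 7/1000 / 4 = 7/4000.
So any delta <= 7/4000 works. Conversely, if delta > 7/4000, then x = 3 + 7/4000 satisfies |x - 3| = 7/4000 < delta but |f(x) - f(3)| = 4 * 7/4000 = 7/1000, which is not < 7/1000; so no larger delta works.
Hence the largest such delta is 7/4000.

7/4000


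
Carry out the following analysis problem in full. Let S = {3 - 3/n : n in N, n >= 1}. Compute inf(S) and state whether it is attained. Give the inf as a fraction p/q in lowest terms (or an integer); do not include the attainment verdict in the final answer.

Analysis:
- Values: 0, 3/2, 2, 9/4, ... strictly increasing.
- Minimum is 0 (n=1); inf = 0 (attained).
- 3 - 3/n -> 3 from below; sup = 3, not attained.
Conclusion: inf(S) = 0, attained in S.

0


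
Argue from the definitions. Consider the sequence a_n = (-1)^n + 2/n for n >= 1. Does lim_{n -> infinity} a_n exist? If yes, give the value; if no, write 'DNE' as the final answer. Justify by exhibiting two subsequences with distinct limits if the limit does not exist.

Examine the behaviour of a_n along subsequences.
a_{2k} = 1 + 2/(2k) -> 1. a_{2k+1} = -1 + 2/(2k+1) -> -1.
Since these two subsequential limits are 1 and -1, distinct, the full sequence cannot converge (a convergent sequence has all subsequences tending to the same limit). So lim a_n does not exist.

DNE


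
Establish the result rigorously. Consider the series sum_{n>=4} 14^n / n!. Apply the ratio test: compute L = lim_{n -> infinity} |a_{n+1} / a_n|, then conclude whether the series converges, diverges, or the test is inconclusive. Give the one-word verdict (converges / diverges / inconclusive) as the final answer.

Let a_n denote the general term. Form the ratio a_{n+1}/a_n and simplify:
a_{n+1}/a_n = 14/(n + 1)
Take the limit as n -> infinity: L = 0.
Since L = 0 < 1, the ratio test implies the series converges.

converges


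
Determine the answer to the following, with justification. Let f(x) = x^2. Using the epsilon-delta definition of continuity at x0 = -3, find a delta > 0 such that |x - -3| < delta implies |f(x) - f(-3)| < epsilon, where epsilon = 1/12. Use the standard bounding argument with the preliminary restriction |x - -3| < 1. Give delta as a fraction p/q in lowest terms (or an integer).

Factor: |x^2 - (-3)^2| = |x - -3| * |x + -3|.
Impose |x - -3| < 1 first. Then |x + -3| = |(x - -3) + 2*(-3)| <= |x - -3| + 2*|-3| < 1 + 6 = 7.
So |x^2 - (-3)^2| < delta * 7.
We need delta * 7 <= 1/12, i.e. delta <= 1/12/7 = 1/84.
Since 1/84 < 1, this is tighter than 1; take delta = 1/84.
So delta = 1/84 works.

1/84


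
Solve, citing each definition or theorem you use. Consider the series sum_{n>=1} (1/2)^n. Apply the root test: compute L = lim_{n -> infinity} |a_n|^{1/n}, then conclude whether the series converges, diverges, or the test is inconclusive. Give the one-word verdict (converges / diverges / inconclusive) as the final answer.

Let a_n denote the general term. Form |a_n|^(1/n) and simplify:
|a_n|^(1/n) = 1/2
Take the limit as n -> infinity: L = 1/2.
Since L = 1/2 < 1, the root test implies convergence.

converges


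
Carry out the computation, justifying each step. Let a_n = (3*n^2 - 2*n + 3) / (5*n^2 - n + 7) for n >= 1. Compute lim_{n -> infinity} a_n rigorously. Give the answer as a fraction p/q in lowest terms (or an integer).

Divide numerator and denominator by n^2, the highest power:
numerator / n^2 = 3 - 2/n + 3/n^2
denominator / n^2 = 5 - 1/n + 7/n^2
As n -> infinity, all terms of the form c/n^k (k >= 1) tend to 0.
So numerator / n^2 -> 3 and denominator / n^2 -> 5.
Therefore lim a_n = 3/5.

3/5


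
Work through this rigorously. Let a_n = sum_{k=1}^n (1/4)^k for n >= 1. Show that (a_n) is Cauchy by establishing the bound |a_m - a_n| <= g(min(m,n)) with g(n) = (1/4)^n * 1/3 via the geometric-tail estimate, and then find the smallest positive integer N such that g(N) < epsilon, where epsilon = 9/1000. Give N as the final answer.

For m > n >= 1: |a_m - a_n| = sum_{k=n+1}^m (1/4)^k < sum_{k=n+1}^infinity (1/4)^k = (1/4)^(n+1) / (1 - 1/4) = (1/4)^n * (1/4) * (4/3) = (1/4)^n * 1/3.
So g(n) = (1/4)^n / 3. Since g(n) -> 0, (a_n) is Cauchy.
Now solve g(N) < 9/1000: (1/4)^N / 3 < 9/1000 <=> 4^N > 1 / (3 * 9/1000) = 1000/27.
Check powers of 4: 4^2 = 16 <= 1000/27, 4^3 = 64 > 1000/27.
So the smallest such N is 3. Check: g(3) = 1/(3 * 64) = 1/192 < 9/1000.

3


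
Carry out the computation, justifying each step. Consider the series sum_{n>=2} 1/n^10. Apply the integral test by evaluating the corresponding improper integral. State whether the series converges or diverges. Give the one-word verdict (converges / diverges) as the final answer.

Let f(x) = x^(-10). Then f is positive, continuous, and decreasing on [2, infinity), so the integral test applies.
Compute the improper integral int_{2}^infinity f(x) dx:
  antiderivative F(x) = -1/(9*x^9).
  As x -> infinity, F(x) -> 0 (since p = 10 > 1).
  So int = F(infinity) - F(2) = 0 - (-1/4608) = 1/4608.
  Finite, so by the integral test, the series converges.

converges


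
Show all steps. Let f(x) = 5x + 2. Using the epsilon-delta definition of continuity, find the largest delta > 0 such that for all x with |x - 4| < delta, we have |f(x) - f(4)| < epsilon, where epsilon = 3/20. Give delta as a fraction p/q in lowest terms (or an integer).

We compute f(4) = 5*(4) + 2 = 22.
|f(x) - f(4)| = |5x + 2 - (22)| = |5(x - 4)| = 5|x - 4|.
We need 5|x - 4| < 3/20, i.e. |x - 4| < 3/20 / 5 = 3/100.
So any delta <= 3/100 works. Conversely, if delta > 3/100, then x = 4 + 3/100 satisfies |x - 4| = 3/100 < delta but |f(x) - f(4)| = 5 * 3/100 = 3/20, which is not < 3/20; so no larger delta works.
Hence the largest such delta is 3/100.

3/100


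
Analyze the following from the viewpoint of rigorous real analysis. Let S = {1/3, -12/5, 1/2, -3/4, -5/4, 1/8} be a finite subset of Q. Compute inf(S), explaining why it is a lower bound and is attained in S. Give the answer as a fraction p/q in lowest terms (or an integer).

S is finite, so inf(S) = min(S).
Sorted increasing:
-12/5, -5/4, -3/4, 1/8, 1/3, 1/2
The extremum is -12/5.
For every x in S, x >= -12/5. And -12/5 is in S, so it is attained.
Therefore inf(S) = -12/5.

-12/5


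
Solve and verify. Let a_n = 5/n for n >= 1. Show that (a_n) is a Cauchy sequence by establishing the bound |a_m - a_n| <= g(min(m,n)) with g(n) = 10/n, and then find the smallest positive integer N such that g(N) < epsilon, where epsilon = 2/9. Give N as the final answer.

For any m, n >= 1, by the triangle inequality:
|a_m - a_n| = |5/m - 5/n| <= 5*1/m + 5*1/n <= 10/min(m,n).
So g(n) = 10/n bounds the Cauchy difference. Since g(n) -> 0, (a_n) is Cauchy.
Now solve g(N) < 2/9: 10/N < 2/9 <=> N > 10 / (2/9) = 45.
The smallest integer strictly greater than 45 is N = 46.
Check: g(46) = 10/46 = 5/23 < 2/9; g(45) = 2/9 >= 2/9. So N = 46.

46


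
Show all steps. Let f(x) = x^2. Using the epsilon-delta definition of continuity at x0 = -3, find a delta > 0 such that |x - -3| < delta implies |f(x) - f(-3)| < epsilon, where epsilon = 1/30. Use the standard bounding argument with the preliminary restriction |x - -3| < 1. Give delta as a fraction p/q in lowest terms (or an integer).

Factor: |x^2 - (-3)^2| = |x - -3| * |x + -3|.
Impose |x - -3| < 1 first. Then |x + -3| = |(x - -3) + 2*(-3)| <= |x - -3| + 2*|-3| < 1 + 6 = 7.
So |x^2 - (-3)^2| < delta * 7.
We need delta * 7 <= 1/30, i.e. delta <= 1/30/7 = 1/210.
Since 1/210 < 1, this is tighter than 1; take delta = 1/210.
So delta = 1/210 works.

1/210


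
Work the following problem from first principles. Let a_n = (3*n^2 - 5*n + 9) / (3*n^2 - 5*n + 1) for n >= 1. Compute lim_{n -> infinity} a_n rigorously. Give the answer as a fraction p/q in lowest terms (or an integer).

Divide numerator and denominator by n^2, the highest power:
numerator / n^2 = 3 - 5/n + 9/n^2
denominator / n^2 = 3 - 5/n + n^(-2)
As n -> infinity, all terms of the form c/n^k (k >= 1) tend to 0.
So numerator / n^2 -> 3 and denominator / n^2 -> 3.
Therefore lim a_n = 1.

1


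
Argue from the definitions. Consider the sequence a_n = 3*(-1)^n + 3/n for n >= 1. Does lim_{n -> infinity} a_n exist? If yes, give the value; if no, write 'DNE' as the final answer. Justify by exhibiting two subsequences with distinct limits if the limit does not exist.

Examine the behaviour of a_n along subsequences.
a_{2k} = 3 + 3/(2k) -> 3. a_{2k+1} = -3 + 3/(2k+1) -> -3.
Since these two subsequential limits are 3 and -3, distinct, the full sequence cannot converge (a convergent sequence has all subsequences tending to the same limit). So lim a_n does not exist.

DNE


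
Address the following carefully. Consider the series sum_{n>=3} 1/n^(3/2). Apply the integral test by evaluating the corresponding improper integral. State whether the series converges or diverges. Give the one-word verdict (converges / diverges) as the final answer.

Let f(x) = x^(-3/2). Then f is positive, continuous, and decreasing on [3, infinity), so the integral test applies.
Compute the improper integral int_{3}^infinity f(x) dx:
  antiderivative F(x) = -2/sqrt(x).
  As x -> infinity, F(x) -> 0 (since p = 3/2 > 1).
  So int = F(infinity) - F(3) = 0 - (-2*sqrt(3)/3) = 2*sqrt(3)/3.
  Finite, so by the integral test, the series converges.

converges


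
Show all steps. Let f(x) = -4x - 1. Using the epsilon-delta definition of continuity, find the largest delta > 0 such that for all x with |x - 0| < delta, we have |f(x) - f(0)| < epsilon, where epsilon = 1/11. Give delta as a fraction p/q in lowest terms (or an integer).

We compute f(0) = -4*(0) - 1 = -1.
|f(x) - f(0)| = |-4x - 1 - (-1)| = |-4(x - 0)| = 4|x - 0|.
We need 4|x - 0| < 1/11, i.e. |x - 0| < 1/11 / 4 = 1/44.
So any delta <= 1/44 works. Conversely, if delta > 1/44, then x = 0 + 1/44 satisfies |x - 0| = 1/44 < delta but |f(x) - f(0)| = 4 * 1/44 = 1/11, which is not < 1/11; so no larger delta works.
Hence the largest such delta is 1/44.

1/44


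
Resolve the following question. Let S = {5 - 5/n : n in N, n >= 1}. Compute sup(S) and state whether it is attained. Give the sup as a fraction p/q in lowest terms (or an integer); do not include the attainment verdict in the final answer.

Analysis:
- Values: 0, 5/2, 10/3, 15/4, ... strictly increasing.
- Minimum is 0 (n=1); inf = 0 (attained).
- 5 - 5/n -> 5 from below; sup = 5, not attained.
Conclusion: sup(S) = 5, not attained in S.

5


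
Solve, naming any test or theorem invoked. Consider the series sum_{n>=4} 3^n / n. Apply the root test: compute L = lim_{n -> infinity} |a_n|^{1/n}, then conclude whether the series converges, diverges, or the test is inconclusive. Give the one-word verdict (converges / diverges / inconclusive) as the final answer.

Let a_n denote the general term. Form |a_n|^(1/n) and simplify:
|a_n|^(1/n) = 3/n^(1/n)
Take the limit as n -> infinity: L = 3.
Since L = 3 > 1, the root test implies divergence.

diverges


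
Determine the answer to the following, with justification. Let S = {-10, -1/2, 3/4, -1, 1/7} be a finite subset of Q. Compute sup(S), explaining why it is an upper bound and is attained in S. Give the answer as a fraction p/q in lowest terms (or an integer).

S is finite, so sup(S) = max(S).
Sorted decreasing:
3/4, 1/7, -1/2, -1, -10
The extremum is 3/4.
For every x in S, x <= 3/4. And 3/4 is in S, so it is attained.
Therefore sup(S) = 3/4.

3/4


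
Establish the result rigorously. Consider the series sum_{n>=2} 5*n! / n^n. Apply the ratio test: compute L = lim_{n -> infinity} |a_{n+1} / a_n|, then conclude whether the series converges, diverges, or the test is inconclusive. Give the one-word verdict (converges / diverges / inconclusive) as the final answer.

Let a_n denote the general term. Form the ratio a_{n+1}/a_n and simplify:
a_{n+1}/a_n = (n/(n + 1))^n
Take the limit as n -> infinity: L = exp(-1).
Since L = exp(-1) < 1, the ratio test implies the series converges.

converges


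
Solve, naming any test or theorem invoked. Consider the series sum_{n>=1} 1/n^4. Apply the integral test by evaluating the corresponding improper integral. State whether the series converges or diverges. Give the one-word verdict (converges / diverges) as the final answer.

Let f(x) = x^(-4). Then f is positive, continuous, and decreasing on [1, infinity), so the integral test applies.
Compute the improper integral int_{1}^infinity f(x) dx:
  antiderivative F(x) = -1/(3*x^3).
  As x -> infinity, F(x) -> 0 (since p = 4 > 1).
  So int = F(infinity) - F(1) = 0 - (-1/3) = 1/3.
  Finite, so by the integral test, the series converges.

converges


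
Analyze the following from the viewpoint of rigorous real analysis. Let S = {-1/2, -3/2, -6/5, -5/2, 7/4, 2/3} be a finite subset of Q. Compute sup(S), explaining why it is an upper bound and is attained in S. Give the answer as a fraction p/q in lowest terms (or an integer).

S is finite, so sup(S) = max(S).
Sorted decreasing:
7/4, 2/3, -1/2, -6/5, -3/2, -5/2
The extremum is 7/4.
For every x in S, x <= 7/4. And 7/4 is in S, so it is attained.
Therefore sup(S) = 7/4.

7/4


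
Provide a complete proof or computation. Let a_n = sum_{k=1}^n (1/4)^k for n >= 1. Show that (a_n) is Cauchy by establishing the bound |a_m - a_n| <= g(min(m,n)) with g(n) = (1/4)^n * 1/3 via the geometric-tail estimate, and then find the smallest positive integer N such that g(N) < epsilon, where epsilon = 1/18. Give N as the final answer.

For m > n >= 1: |a_m - a_n| = sum_{k=n+1}^m (1/4)^k < sum_{k=n+1}^infinity (1/4)^k = (1/4)^(n+1) / (1 - 1/4) = (1/4)^n * (1/4) * (4/3) = (1/4)^n * 1/3.
So g(n) = (1/4)^n / 3. Since g(n) -> 0, (a_n) is Cauchy.
Now solve g(N) < 1/18: (1/4)^N / 3 < 1/18 <=> 4^N > 1 / (3 * 1/18) = 6.
Check powers of 4: 4^1 = 4 <= 6, 4^2 = 16 > 6.
So the smallest such N is 2. Check: g(2) = 1/(3 * 16) = 1/48 < 1/18.

2


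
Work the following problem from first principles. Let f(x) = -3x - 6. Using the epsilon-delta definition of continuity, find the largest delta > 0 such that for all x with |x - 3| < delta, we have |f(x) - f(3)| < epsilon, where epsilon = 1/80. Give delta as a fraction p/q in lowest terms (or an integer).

We compute f(3) = -3*(3) - 6 = -15.
|f(x) - f(3)| = |-3x - 6 - (-15)| = |-3(x - 3)| = 3|x - 3|.
We need 3|x - 3| < 1/80, i.e. |x - 3| < 1/80 / 3 = 1/240.
So any delta <= 1/240 works. Conversely, if delta > 1/240, then x = 3 + 1/240 satisfies |x - 3| = 1/240 < delta but |f(x) - f(3)| = 3 * 1/240 = 1/80, which is not < 1/80; so no larger delta works.
Hence the largest such delta is 1/240.

1/240
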